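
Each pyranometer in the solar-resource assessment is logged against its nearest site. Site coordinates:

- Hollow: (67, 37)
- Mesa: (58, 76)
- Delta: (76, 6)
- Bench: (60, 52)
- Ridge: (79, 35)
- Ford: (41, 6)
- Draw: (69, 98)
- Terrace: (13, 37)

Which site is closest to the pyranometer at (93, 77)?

Draw

Squared distances to each site:
Hollow: 2276.000; Mesa: 1226.000; Delta: 5330.000; Bench: 1714.000; Ridge: 1960.000; Ford: 7745.000; Draw: 1017.000; Terrace: 8000.000.
Minimum at Draw.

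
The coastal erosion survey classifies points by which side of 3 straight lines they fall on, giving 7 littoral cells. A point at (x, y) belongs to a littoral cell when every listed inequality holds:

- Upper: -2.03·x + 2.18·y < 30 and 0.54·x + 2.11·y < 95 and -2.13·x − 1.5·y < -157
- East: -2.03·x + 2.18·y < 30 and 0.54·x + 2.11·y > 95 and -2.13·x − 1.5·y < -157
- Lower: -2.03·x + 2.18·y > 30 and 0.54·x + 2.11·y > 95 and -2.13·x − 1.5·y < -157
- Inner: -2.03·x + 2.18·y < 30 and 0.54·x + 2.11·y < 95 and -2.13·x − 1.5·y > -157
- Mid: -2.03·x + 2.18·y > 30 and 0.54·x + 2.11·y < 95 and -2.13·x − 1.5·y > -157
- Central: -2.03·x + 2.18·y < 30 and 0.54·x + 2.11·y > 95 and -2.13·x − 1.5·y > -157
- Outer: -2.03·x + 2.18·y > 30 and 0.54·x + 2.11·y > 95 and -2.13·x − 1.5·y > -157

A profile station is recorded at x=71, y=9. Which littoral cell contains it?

Upper

-2.03·71 + 2.18·9 = -124.510, which is < 30
0.54·71 + 2.11·9 = 57.330, which is < 95
-2.13·71 − 1.5·9 = -164.730, which is < -157
This sign pattern matches Upper.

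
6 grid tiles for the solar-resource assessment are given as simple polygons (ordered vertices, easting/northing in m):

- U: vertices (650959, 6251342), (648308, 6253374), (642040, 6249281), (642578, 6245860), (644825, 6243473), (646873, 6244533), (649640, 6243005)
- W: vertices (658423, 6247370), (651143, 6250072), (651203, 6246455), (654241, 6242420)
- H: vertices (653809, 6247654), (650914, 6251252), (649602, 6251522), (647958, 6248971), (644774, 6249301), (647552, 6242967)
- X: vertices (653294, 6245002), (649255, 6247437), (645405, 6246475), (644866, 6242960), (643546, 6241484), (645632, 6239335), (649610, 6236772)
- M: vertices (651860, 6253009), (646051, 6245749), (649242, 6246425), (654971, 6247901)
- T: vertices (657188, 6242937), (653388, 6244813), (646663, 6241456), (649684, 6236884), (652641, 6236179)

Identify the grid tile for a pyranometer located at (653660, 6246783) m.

Cast a ray rightward from (653660, 6246783). For each polygon, the edges (by vertex number in listed order) whose endpoints lie on opposite sides of northing = 6246783, where each meets that height, and whether that is right or left of the point:
U: 3–4 at easting≈642432.8 (left), 7–1 at easting≈650237.7 (left) → 0 crossings.
W: 2–3 at easting≈651197.6 (left), 4–1 at easting≈657927.1 (right) → 1 crossing.
H: 5–6 at easting≈645878.4 (left), 6–1 at easting≈652646.2 (left) → 0 crossings.
X: 1–2 at easting≈650339.8 (left), 2–3 at easting≈646637.6 (left) → 0 crossings.
M: 1–2 at easting≈646878.3 (left), 3–4 at easting≈650631.6 (left) → 0 crossings.
T: no edge straddles that height → 0 crossings.
Only W has an odd count, so the point is inside W.

W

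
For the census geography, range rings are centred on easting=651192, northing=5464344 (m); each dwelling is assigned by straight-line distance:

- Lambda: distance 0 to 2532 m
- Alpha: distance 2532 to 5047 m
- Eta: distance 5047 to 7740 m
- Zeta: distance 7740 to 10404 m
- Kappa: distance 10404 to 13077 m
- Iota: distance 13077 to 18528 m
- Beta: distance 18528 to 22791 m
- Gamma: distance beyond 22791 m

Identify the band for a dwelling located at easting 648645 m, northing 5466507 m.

Distance = √((648645−651192)² + (5466507−5464344)²) = √(6487209.000 + 4678569.000) = 3341.523 m.
2532 ≤ 3341.523 < 5047 → Alpha.

Alpha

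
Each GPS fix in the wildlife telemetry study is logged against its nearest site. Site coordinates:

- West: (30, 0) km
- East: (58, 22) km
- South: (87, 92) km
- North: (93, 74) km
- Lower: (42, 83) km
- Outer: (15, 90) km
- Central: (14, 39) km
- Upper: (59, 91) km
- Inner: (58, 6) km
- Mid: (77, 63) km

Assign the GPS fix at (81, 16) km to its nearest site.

East

Squared distances to each site:
West: 2857.000; East: 565.000; South: 5812.000; North: 3508.000; Lower: 6010.000; Outer: 9832.000; Central: 5018.000; Upper: 6109.000; Inner: 629.000; Mid: 2225.000.
Minimum at East.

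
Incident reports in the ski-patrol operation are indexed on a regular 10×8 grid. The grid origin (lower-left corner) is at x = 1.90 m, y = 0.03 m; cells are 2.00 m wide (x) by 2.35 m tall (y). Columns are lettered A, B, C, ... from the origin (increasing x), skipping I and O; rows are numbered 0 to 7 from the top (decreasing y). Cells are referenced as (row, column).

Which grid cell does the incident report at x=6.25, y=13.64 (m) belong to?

Column index: ⌊(6.25 − 1.90) / 2.00⌋ = ⌊2.175⌋ = 2 → column C
Row offset from origin: ⌊(13.64 − 0.03) / 2.35⌋ = ⌊5.791⌋ = 5 → row 2 (counted from top)

(2, C)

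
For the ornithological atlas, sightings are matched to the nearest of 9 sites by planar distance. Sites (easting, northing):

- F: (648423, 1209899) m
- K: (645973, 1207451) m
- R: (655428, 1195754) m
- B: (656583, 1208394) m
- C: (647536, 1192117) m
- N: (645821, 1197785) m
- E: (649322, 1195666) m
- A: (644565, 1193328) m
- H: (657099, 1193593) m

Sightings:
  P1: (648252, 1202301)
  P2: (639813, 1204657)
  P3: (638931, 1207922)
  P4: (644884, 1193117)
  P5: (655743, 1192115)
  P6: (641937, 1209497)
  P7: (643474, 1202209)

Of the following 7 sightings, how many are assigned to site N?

P1 → N
P2 → K
P3 → K
P4 → A
P5 → H
P6 → K
P7 → N
2 of the 7 go to N.

2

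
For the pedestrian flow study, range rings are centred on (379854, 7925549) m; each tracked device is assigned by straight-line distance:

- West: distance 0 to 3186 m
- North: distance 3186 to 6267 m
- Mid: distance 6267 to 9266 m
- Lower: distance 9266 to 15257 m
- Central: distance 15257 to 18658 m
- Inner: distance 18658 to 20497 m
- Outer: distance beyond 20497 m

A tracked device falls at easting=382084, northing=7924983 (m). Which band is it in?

West

Distance = √((382084−379854)² + (7924983−7925549)²) = √(4972900.000 + 320356.000) = 2300.708 m.
0 ≤ 2300.708 < 3186 → West.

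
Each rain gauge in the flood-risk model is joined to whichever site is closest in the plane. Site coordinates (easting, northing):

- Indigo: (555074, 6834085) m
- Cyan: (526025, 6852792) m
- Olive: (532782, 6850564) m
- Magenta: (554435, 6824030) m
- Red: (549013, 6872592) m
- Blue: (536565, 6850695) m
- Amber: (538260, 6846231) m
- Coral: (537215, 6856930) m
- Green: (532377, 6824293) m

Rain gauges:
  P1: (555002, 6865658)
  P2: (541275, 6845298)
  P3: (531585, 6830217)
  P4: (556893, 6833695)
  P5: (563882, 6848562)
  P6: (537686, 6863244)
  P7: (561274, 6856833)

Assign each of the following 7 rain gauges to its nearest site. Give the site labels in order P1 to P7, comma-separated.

P1 → Red (d²=83948477.00)
P2 → Amber (d²=9960714.00)
P3 → Green (d²=35721040.00)
P4 → Indigo (d²=3460861.00)
P5 → Indigo (d²=287164393.00)
P6 → Coral (d²=40088437.00)
P7 → Red (d²=398678202.00)

Red, Amber, Green, Indigo, Indigo, Coral, Red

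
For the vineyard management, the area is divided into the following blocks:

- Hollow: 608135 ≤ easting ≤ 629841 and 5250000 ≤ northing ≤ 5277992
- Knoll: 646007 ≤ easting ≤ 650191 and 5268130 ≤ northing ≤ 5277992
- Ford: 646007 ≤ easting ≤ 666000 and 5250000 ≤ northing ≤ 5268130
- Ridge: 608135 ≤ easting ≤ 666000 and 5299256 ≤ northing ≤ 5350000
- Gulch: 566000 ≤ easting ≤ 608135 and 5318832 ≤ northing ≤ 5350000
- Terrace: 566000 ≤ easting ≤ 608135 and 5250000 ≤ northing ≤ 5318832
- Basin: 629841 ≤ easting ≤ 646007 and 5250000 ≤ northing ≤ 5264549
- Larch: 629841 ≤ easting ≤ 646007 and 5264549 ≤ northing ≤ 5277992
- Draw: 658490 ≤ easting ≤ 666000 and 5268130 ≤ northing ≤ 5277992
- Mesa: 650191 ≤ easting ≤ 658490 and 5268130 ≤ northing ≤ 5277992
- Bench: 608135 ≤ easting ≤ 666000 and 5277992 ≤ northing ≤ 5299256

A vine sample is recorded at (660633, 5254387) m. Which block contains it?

The point has easting = 660633 and northing = 5254387.
Only Ford satisfies 646007 ≤ easting ≤ 666000 and 5250000 ≤ northing ≤ 5268130.

Ford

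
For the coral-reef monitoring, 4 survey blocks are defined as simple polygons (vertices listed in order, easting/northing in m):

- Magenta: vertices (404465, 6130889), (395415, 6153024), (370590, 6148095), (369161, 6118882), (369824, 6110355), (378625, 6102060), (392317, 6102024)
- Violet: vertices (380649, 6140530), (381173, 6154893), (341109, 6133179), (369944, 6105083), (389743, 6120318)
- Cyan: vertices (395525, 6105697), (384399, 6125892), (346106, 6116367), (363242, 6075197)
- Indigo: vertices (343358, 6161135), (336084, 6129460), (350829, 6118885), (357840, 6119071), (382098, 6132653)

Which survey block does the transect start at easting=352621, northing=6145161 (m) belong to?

Indigo

Cast a ray rightward from (352621, 6145161). For each polygon, the edges (by vertex number in listed order) whose endpoints lie on opposite sides of northing = 6145161, where each meets that height, and whether that is right or left of the point:
Magenta: 1–2 at easting≈398629.8 (right), 3–4 at easting≈370446.5 (right) → 2 crossings.
Violet: 1–2 at easting≈380818.0 (right), 2–3 at easting≈363216.7 (right) → 2 crossings.
Cyan: no edge straddles that height → 0 crossings.
Indigo: 1–2 at easting≈339689.7 (left), 5–1 at easting≈365085.2 (right) → 1 crossing.
Only Indigo has an odd count, so the point is inside Indigo.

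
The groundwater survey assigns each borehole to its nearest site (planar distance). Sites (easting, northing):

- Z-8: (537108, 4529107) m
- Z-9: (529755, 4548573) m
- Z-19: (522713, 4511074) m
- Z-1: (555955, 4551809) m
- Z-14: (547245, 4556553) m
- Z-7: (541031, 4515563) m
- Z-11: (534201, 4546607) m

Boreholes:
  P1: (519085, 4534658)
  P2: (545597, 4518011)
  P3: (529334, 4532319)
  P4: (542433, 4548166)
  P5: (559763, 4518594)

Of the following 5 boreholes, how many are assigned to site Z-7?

2

P1 → Z-9
P2 → Z-7
P3 → Z-8
P4 → Z-11
P5 → Z-7
2 of the 5 go to Z-7.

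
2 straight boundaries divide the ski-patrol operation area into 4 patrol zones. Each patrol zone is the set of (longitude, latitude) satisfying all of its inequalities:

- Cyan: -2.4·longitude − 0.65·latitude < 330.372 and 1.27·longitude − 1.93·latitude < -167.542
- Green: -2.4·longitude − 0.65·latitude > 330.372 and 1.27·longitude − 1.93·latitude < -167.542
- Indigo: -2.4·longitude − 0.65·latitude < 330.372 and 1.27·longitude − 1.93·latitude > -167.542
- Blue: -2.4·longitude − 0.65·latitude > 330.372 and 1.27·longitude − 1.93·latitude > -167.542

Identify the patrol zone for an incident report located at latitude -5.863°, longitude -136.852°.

Blue

-2.4·-136.852 − 0.65·-5.863 = 332.256, which is > 330.372
1.27·-136.852 − 1.93·-5.863 = -162.486, which is > -167.542
This sign pattern matches Blue.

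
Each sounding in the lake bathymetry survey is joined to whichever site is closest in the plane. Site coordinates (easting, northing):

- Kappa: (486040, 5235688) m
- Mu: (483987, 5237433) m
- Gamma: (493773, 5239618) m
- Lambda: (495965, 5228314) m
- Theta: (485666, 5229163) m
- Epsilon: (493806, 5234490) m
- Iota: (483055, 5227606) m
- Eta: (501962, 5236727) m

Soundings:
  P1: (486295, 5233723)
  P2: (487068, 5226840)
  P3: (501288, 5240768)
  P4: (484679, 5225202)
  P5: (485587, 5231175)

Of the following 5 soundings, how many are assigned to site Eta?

1

P1 → Kappa
P2 → Theta
P3 → Eta
P4 → Iota
P5 → Theta
1 of the 5 goes to Eta.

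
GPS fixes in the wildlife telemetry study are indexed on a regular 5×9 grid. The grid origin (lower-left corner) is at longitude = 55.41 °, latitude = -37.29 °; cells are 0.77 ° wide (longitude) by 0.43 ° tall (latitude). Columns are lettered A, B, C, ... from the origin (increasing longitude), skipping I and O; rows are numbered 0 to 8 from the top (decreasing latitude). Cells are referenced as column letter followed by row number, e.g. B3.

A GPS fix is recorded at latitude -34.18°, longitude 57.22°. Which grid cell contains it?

C1

Column index: ⌊(57.22 − 55.41) / 0.77⌋ = ⌊2.351⌋ = 2 → column C
Row offset from origin: ⌊(-34.18 − -37.29) / 0.43⌋ = ⌊7.233⌋ = 7 → row 1 (counted from top)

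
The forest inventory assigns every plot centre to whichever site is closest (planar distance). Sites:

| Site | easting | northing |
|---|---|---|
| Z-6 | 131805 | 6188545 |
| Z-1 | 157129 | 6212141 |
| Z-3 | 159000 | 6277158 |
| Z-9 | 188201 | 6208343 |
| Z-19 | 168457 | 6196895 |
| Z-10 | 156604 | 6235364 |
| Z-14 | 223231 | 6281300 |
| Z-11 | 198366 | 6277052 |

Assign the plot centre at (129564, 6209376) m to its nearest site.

Z-6

Squared distances to each site:
Z-6: 438952642.000; Z-1: 767474450.000; Z-3: 5460877620.000; Z-9: 3439364858.000; Z-19: 1668440810.000; Z-10: 1406537744.000; Z-14: 13946568665.000; Z-11: 9313756180.000.
Minimum at Z-6.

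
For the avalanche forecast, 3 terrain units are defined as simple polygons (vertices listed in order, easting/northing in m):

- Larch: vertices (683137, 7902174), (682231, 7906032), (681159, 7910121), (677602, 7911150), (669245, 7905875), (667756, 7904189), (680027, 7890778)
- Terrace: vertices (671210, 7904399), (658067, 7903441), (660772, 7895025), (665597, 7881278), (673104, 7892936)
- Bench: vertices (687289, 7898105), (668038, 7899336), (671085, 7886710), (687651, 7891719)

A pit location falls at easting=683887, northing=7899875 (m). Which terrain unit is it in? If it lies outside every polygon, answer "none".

none

Cast a ray rightward from (683887, 7899875). For each polygon, the edges (by vertex number in listed order) whose endpoints lie on opposite sides of northing = 7899875, where each meets that height, and whether that is right or left of the point:
Larch: 6–7 at easting≈671703.3 (left), 7–1 at easting≈682509.6 (left) → 0 crossings.
Terrace: 2–3 at easting≈659213.2 (left), 5–1 at easting≈671957.5 (left) → 0 crossings.
Bench: no edge straddles that height → 0 crossings.
All counts are even, so the point lies outside every listed polygon.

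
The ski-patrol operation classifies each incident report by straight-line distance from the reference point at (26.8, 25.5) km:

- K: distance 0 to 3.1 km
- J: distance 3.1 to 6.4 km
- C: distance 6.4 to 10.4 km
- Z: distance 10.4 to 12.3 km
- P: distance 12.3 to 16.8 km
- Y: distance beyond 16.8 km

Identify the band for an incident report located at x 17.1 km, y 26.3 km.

C

Distance = √((17.1−26.8)² + (26.3−25.5)²) = √(94.090 + 0.640) = 9.733 km.
6.4 ≤ 9.733 < 10.4 → C.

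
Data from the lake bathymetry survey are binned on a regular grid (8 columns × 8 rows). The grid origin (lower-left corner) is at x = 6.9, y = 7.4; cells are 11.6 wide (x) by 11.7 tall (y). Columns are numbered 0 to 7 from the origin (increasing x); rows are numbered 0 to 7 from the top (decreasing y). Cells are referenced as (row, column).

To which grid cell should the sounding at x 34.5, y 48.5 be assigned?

Column index: ⌊(34.5 − 6.9) / 11.6⌋ = ⌊2.379⌋ = 2
Row offset from origin: ⌊(48.5 − 7.4) / 11.7⌋ = ⌊3.513⌋ = 3 → row 4 (counted from top)

(4, 2)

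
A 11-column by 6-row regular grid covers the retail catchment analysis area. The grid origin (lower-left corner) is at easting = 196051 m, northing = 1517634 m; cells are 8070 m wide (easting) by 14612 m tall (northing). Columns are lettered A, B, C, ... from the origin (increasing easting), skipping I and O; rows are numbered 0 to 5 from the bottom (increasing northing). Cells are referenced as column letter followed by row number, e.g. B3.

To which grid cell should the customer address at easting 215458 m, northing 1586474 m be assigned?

Column index: ⌊(215458 − 196051) / 8070⌋ = ⌊2.405⌋ = 2 → column C
Row offset from origin: ⌊(1586474 − 1517634) / 14612⌋ = ⌊4.711⌋ = 4 → row 4

C4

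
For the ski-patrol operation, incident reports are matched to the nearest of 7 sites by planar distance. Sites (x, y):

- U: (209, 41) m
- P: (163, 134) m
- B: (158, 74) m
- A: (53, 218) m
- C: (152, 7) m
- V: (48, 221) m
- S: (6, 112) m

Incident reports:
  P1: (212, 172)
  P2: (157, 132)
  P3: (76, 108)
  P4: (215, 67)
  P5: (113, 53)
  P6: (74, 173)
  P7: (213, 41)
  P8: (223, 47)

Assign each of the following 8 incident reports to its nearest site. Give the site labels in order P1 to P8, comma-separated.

P, P, S, U, B, A, U, U

P1 → P (d²=3845.00)
P2 → P (d²=40.00)
P3 → S (d²=4916.00)
P4 → U (d²=712.00)
P5 → B (d²=2466.00)
P6 → A (d²=2466.00)
P7 → U (d²=16.00)
P8 → U (d²=232.00)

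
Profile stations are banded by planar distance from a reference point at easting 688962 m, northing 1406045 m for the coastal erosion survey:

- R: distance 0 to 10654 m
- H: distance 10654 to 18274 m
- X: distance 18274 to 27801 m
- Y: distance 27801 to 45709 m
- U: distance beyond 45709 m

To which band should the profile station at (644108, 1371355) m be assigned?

U

Distance = √((644108−688962)² + (1371355−1406045)²) = √(2011881316.000 + 1203396100.000) = 56703.416 m.
45709 ≤ 56703.416 < ∞ → U.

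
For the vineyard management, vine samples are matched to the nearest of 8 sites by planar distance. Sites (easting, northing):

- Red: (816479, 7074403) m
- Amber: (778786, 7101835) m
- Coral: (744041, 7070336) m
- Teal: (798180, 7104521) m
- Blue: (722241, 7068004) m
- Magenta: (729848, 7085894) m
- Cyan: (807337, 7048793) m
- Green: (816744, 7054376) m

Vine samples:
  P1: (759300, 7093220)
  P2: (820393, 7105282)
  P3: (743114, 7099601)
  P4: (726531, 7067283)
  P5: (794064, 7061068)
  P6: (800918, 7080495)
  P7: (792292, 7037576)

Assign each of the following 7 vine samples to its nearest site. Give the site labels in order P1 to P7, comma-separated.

P1 → Amber (d²=453922421.00)
P2 → Teal (d²=493996490.00)
P3 → Magenta (d²=363868605.00)
P4 → Blue (d²=18923941.00)
P5 → Cyan (d²=326848154.00)
P6 → Red (d²=279257185.00)
P7 → Cyan (d²=352173114.00)

Amber, Teal, Magenta, Blue, Cyan, Red, Cyan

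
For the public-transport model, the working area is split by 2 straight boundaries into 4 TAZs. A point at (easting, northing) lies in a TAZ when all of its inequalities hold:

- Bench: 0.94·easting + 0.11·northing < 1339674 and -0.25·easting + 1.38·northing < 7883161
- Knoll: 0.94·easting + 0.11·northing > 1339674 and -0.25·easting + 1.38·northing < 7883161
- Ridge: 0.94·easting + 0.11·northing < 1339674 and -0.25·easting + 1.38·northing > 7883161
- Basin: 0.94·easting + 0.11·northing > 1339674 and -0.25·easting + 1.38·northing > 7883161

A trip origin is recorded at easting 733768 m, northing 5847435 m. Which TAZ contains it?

0.94·733768 + 0.11·5847435 = 1332959.770, which is < 1339674
-0.25·733768 + 1.38·5847435 = 7886018.300, which is > 7883161
This sign pattern matches Ridge.

Ridge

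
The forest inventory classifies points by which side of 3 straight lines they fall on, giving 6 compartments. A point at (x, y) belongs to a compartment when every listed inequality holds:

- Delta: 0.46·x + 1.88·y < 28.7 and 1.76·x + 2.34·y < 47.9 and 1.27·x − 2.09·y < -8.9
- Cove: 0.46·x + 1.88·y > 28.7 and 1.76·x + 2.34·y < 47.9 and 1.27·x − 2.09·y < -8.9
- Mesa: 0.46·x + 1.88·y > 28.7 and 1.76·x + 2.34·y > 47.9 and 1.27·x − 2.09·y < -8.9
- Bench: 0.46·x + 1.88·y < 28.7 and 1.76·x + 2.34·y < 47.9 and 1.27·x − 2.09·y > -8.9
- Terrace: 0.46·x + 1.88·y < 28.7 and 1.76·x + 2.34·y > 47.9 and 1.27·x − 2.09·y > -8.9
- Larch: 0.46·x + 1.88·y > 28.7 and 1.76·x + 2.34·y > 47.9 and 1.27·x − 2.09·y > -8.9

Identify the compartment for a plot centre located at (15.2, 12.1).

Larch

0.46·15.2 + 1.88·12.1 = 29.740, which is > 28.7
1.76·15.2 + 2.34·12.1 = 55.066, which is > 47.9
1.27·15.2 − 2.09·12.1 = -5.985, which is > -8.9
This sign pattern matches Larch.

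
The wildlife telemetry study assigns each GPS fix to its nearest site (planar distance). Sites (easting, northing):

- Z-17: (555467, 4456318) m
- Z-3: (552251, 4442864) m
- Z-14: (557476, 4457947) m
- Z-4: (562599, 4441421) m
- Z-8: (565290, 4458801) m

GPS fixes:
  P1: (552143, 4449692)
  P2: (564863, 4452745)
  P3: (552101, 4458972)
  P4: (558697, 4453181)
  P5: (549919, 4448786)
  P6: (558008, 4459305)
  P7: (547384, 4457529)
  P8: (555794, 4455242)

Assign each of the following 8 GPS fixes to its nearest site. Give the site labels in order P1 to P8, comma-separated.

P1 → Z-3 (d²=46633248.00)
P2 → Z-8 (d²=36857465.00)
P3 → Z-17 (d²=18373672.00)
P4 → Z-17 (d²=20273669.00)
P5 → Z-3 (d²=40508308.00)
P6 → Z-14 (d²=2127188.00)
P7 → Z-17 (d²=66801410.00)
P8 → Z-17 (d²=1264705.00)

Z-3, Z-8, Z-17, Z-17, Z-3, Z-14, Z-17, Z-17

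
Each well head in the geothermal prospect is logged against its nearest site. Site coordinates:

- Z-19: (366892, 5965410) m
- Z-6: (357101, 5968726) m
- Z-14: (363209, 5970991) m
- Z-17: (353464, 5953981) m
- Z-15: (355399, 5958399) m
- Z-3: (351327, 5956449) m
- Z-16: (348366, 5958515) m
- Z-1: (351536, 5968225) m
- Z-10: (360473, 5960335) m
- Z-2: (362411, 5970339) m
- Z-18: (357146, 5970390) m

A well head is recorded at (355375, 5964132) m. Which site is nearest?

Squared distances to each site:
Z-19: 134274573.000; Z-6: 24083912.000; Z-14: 108417437.000; Z-17: 106694722.000; Z-15: 32867865.000; Z-3: 75414793.000; Z-16: 80676770.000; Z-1: 31490570.000; Z-10: 40406813.000; Z-2: 88032145.000; Z-18: 42299005.000.
Minimum at Z-6.

Z-6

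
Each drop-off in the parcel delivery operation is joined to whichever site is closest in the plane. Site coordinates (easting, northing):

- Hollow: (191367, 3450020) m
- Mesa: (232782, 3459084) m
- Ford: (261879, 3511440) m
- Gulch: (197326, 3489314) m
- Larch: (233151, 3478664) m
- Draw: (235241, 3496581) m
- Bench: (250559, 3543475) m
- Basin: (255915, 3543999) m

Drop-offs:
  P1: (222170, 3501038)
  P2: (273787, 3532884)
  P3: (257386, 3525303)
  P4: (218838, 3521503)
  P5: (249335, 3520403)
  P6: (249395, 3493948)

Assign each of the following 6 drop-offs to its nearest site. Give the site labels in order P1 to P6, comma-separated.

Draw, Basin, Ford, Draw, Ford, Draw

P1 → Draw (d²=190715890.00)
P2 → Basin (d²=442951609.00)
P3 → Ford (d²=212369818.00)
P4 → Draw (d²=890164493.00)
P5 → Ford (d²=237687305.00)
P6 → Draw (d²=207268405.00)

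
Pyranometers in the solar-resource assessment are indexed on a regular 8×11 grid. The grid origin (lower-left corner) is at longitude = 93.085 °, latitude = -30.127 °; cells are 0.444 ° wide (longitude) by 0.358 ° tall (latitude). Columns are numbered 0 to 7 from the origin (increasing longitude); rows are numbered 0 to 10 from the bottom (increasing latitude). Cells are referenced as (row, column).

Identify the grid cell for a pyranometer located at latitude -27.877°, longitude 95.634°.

(6, 5)

Column index: ⌊(95.634 − 93.085) / 0.444⌋ = ⌊5.741⌋ = 5
Row offset from origin: ⌊(-27.877 − -30.127) / 0.358⌋ = ⌊6.285⌋ = 6 → row 6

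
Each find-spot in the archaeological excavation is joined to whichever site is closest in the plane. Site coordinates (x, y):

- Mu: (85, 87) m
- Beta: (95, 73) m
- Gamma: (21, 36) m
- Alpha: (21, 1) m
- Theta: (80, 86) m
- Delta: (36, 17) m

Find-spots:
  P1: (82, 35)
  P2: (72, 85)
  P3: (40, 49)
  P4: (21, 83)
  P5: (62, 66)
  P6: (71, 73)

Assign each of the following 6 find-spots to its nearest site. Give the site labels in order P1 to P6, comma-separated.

Beta, Theta, Gamma, Gamma, Theta, Theta

P1 → Beta (d²=1613.00)
P2 → Theta (d²=65.00)
P3 → Gamma (d²=530.00)
P4 → Gamma (d²=2209.00)
P5 → Theta (d²=724.00)
P6 → Theta (d²=250.00)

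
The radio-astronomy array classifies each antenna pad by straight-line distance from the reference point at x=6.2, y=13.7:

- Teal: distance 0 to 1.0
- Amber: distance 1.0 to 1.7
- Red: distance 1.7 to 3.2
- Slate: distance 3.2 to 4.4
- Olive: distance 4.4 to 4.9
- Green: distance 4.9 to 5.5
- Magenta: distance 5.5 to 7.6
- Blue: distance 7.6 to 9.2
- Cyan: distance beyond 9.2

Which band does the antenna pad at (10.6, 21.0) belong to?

Distance = √((10.6−6.2)² + (21.0−13.7)²) = √(19.360 + 53.290) = 8.523.
7.6 ≤ 8.523 < 9.2 → Blue.

Blue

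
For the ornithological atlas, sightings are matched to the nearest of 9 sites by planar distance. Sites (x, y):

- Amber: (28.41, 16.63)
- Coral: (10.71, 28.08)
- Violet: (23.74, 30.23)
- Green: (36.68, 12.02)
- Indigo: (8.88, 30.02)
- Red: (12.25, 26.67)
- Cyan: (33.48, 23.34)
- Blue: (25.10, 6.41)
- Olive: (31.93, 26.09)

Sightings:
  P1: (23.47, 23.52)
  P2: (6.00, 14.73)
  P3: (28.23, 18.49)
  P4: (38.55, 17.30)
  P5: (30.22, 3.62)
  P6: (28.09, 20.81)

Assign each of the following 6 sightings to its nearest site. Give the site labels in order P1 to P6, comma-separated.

P1 → Violet (d²=45.10)
P2 → Red (d²=181.63)
P3 → Amber (d²=3.49)
P4 → Green (d²=31.38)
P5 → Blue (d²=34.00)
P6 → Amber (d²=17.57)

Violet, Red, Amber, Green, Blue, Amber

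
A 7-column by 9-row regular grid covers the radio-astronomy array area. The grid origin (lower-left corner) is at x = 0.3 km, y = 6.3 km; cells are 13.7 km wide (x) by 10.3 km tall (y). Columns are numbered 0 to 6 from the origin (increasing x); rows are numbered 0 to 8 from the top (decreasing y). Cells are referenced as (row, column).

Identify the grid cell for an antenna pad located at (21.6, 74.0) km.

(2, 1)

Column index: ⌊(21.6 − 0.3) / 13.7⌋ = ⌊1.555⌋ = 1
Row offset from origin: ⌊(74.0 − 6.3) / 10.3⌋ = ⌊6.573⌋ = 6 → row 2 (counted from top)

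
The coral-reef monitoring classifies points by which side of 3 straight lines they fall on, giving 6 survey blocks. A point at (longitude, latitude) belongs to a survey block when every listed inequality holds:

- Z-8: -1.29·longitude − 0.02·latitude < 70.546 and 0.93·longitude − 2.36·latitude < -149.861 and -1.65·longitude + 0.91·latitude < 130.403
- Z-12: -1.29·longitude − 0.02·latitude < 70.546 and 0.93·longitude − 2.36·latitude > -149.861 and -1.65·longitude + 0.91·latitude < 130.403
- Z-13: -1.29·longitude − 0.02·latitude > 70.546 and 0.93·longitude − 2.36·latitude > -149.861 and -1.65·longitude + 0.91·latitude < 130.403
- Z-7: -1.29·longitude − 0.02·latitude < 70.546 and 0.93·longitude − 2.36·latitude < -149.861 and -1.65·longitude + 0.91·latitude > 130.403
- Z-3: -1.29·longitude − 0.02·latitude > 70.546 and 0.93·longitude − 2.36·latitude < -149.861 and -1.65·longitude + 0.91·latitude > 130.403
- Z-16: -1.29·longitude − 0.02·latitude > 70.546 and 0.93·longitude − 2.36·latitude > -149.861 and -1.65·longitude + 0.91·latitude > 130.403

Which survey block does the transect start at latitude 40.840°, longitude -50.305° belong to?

Z-12

-1.29·-50.305 − 0.02·40.840 = 64.077, which is < 70.546
0.93·-50.305 − 2.36·40.840 = -143.166, which is > -149.861
-1.65·-50.305 + 0.91·40.840 = 120.168, which is < 130.403
This sign pattern matches Z-12.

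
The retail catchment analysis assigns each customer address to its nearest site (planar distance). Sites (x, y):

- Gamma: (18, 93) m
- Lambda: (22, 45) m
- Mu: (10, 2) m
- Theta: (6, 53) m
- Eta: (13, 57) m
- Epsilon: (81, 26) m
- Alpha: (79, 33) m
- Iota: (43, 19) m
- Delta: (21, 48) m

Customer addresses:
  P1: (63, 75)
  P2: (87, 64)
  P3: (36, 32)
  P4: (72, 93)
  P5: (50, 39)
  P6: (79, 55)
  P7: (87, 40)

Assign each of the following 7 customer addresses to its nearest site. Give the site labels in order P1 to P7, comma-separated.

Alpha, Alpha, Iota, Gamma, Iota, Alpha, Alpha

P1 → Alpha (d²=2020.00)
P2 → Alpha (d²=1025.00)
P3 → Iota (d²=218.00)
P4 → Gamma (d²=2916.00)
P5 → Iota (d²=449.00)
P6 → Alpha (d²=484.00)
P7 → Alpha (d²=113.00)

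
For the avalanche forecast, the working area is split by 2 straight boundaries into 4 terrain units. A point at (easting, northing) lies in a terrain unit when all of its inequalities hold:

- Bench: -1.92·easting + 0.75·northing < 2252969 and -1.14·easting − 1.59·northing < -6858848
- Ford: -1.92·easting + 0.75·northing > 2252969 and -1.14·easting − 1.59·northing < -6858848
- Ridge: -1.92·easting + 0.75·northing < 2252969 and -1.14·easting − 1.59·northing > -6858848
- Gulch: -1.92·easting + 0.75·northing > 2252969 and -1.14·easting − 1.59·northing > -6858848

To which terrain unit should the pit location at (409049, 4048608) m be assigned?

-1.92·409049 + 0.75·4048608 = 2251081.920, which is < 2252969
-1.14·409049 − 1.59·4048608 = -6903602.580, which is < -6858848
This sign pattern matches Bench.

Bench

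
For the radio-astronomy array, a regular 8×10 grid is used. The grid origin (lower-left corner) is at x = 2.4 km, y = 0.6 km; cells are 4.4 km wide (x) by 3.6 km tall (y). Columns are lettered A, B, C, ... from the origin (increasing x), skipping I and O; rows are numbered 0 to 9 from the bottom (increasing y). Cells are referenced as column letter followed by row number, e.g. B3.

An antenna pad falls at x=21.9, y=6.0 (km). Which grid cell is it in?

Column index: ⌊(21.9 − 2.4) / 4.4⌋ = ⌊4.432⌋ = 4 → column E
Row offset from origin: ⌊(6.0 − 0.6) / 3.6⌋ = ⌊1.500⌋ = 1 → row 1

E1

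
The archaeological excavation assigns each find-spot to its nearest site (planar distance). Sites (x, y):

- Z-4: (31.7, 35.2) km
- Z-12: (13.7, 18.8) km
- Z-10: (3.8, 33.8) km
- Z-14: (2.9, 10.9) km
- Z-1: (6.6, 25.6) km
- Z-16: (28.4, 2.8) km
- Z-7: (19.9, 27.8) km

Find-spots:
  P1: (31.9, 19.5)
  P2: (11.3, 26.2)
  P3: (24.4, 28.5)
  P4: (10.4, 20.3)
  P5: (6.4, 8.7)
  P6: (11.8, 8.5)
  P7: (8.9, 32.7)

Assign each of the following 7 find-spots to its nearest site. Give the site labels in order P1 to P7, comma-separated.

Z-7, Z-1, Z-7, Z-12, Z-14, Z-14, Z-10

P1 → Z-7 (d²=212.89)
P2 → Z-1 (d²=22.45)
P3 → Z-7 (d²=20.74)
P4 → Z-12 (d²=13.14)
P5 → Z-14 (d²=17.09)
P6 → Z-14 (d²=84.97)
P7 → Z-10 (d²=27.22)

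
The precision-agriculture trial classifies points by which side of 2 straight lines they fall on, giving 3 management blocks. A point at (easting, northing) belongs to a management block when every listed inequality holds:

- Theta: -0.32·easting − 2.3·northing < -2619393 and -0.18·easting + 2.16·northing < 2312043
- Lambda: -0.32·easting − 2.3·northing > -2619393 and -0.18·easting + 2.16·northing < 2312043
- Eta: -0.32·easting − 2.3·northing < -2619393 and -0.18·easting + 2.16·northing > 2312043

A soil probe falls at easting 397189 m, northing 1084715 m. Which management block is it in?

-0.32·397189 − 2.3·1084715 = -2621944.980, which is < -2619393
-0.18·397189 + 2.16·1084715 = 2271490.380, which is < 2312043
This sign pattern matches Theta.

Theta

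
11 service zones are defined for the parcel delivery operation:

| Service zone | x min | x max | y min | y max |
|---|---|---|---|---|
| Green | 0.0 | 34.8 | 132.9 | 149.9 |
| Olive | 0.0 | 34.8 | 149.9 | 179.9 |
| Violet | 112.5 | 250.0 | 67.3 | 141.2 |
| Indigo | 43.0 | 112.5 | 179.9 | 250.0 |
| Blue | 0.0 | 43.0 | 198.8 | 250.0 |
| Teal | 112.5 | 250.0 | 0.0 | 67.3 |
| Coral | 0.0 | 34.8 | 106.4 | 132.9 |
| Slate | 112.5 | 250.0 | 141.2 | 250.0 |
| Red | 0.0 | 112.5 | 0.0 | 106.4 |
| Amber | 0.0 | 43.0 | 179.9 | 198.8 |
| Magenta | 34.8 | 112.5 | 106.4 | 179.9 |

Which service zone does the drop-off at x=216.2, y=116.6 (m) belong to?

Violet

The point has x = 216.2 and y = 116.6.
Only Violet satisfies 112.5 ≤ x ≤ 250.0 and 67.3 ≤ y ≤ 141.2.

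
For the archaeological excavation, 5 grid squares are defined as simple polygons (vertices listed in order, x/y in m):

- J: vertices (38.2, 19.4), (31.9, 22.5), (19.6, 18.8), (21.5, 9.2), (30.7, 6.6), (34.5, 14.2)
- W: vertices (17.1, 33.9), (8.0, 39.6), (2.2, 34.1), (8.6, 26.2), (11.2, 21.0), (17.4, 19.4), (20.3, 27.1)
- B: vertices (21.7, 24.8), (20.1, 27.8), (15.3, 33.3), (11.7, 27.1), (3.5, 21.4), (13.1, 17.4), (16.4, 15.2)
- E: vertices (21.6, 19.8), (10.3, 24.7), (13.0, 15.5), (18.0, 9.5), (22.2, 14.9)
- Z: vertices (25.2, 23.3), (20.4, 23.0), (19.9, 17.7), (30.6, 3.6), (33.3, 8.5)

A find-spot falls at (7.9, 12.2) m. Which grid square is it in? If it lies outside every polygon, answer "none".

none

Cast a ray rightward from (7.9, 12.2). For each polygon, the edges (by vertex number in listed order) whose endpoints lie on opposite sides of y = 12.2, where each meets that height, and whether that is right or left of the point:
J: 3–4 at x≈20.91 (right), 5–6 at x≈33.50 (right) → 2 crossings.
W: no edge straddles that height → 0 crossings.
B: no edge straddles that height → 0 crossings.
E: 3–4 at x≈15.75 (right), 4–5 at x≈20.10 (right) → 2 crossings.
Z: 3–4 at x≈24.07 (right), 5–1 at x≈31.27 (right) → 2 crossings.
All counts are even, so the point lies outside every listed polygon.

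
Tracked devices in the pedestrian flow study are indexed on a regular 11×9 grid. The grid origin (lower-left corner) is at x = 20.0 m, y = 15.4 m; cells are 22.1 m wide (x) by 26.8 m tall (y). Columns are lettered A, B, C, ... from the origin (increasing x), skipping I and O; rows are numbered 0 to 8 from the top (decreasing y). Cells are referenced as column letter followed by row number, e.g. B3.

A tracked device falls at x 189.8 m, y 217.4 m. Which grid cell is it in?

Column index: ⌊(189.8 − 20.0) / 22.1⌋ = ⌊7.683⌋ = 7 → column H
Row offset from origin: ⌊(217.4 − 15.4) / 26.8⌋ = ⌊7.537⌋ = 7 → row 1 (counted from top)

H1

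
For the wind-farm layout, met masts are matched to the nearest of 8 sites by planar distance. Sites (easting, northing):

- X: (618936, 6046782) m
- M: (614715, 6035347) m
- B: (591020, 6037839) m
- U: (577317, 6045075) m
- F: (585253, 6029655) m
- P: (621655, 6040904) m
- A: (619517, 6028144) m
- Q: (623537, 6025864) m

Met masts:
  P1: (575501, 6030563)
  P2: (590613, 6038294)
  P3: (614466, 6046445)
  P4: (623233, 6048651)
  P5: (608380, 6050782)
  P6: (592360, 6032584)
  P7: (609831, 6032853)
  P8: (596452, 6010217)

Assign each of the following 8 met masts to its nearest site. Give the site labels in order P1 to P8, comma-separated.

F, B, X, X, X, B, M, F

P1 → F (d²=95925968.00)
P2 → B (d²=372674.00)
P3 → X (d²=20094469.00)
P4 → X (d²=21957370.00)
P5 → X (d²=127429136.00)
P6 → B (d²=29410625.00)
P7 → M (d²=30073492.00)
P8 → F (d²=503253445.00)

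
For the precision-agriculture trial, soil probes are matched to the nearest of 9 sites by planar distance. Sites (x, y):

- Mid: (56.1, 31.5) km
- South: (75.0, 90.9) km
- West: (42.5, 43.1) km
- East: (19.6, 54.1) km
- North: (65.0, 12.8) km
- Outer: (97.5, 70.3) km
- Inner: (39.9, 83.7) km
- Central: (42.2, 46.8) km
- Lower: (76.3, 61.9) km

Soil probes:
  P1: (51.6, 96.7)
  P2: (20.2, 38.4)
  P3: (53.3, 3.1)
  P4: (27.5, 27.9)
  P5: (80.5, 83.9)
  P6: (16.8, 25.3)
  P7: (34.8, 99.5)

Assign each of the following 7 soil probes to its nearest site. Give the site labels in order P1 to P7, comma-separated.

P1 → Inner (d²=305.89)
P2 → East (d²=246.85)
P3 → North (d²=230.98)
P4 → West (d²=456.04)
P5 → South (d²=79.25)
P6 → East (d²=837.28)
P7 → Inner (d²=275.65)

Inner, East, North, West, South, East, Inner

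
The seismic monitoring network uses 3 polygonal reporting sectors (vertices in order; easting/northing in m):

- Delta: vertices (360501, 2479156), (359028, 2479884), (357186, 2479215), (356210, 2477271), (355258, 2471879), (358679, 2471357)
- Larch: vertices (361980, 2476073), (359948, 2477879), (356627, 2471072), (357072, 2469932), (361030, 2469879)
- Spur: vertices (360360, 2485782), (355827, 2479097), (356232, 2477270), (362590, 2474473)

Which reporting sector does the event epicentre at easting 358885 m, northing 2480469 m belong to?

Cast a ray rightward from (358885, 2480469). For each polygon, the edges (by vertex number in listed order) whose endpoints lie on opposite sides of northing = 2480469, where each meets that height, and whether that is right or left of the point:
Delta: no edge straddles that height → 0 crossings.
Larch: no edge straddles that height → 0 crossings.
Spur: 1–2 at easting≈356757.3 (left), 4–1 at easting≈361407.7 (right) → 1 crossing.
Only Spur has an odd count, so the point is inside Spur.

Spur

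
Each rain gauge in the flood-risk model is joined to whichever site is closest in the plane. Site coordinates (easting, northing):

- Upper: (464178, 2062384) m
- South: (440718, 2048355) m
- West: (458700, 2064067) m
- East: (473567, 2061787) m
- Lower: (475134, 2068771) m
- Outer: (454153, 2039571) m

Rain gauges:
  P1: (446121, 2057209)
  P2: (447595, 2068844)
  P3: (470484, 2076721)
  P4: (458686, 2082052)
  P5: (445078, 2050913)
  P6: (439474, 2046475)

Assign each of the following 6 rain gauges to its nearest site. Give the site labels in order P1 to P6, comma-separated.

South, West, Lower, West, South, South

P1 → South (d²=107585725.00)
P2 → West (d²=146140754.00)
P3 → Lower (d²=84825000.00)
P4 → West (d²=323460421.00)
P5 → South (d²=25552964.00)
P6 → South (d²=5081936.00)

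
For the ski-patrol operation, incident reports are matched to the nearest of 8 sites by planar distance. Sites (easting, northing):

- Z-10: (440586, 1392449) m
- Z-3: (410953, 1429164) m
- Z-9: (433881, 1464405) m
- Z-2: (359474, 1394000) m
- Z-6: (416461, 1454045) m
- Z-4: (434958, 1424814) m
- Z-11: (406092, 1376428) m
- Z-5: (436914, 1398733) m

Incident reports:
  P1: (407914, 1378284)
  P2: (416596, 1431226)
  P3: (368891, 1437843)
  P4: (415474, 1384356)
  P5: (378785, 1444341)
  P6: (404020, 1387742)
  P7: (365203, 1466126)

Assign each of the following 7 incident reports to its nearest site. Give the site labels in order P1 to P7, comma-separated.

P1 → Z-11 (d²=6764420.00)
P2 → Z-3 (d²=36095293.00)
P3 → Z-3 (d²=1844536885.00)
P4 → Z-11 (d²=150875108.00)
P5 → Z-3 (d²=1265121553.00)
P6 → Z-11 (d²=132299780.00)
P7 → Z-6 (d²=2773333125.00)

Z-11, Z-3, Z-3, Z-11, Z-3, Z-11, Z-6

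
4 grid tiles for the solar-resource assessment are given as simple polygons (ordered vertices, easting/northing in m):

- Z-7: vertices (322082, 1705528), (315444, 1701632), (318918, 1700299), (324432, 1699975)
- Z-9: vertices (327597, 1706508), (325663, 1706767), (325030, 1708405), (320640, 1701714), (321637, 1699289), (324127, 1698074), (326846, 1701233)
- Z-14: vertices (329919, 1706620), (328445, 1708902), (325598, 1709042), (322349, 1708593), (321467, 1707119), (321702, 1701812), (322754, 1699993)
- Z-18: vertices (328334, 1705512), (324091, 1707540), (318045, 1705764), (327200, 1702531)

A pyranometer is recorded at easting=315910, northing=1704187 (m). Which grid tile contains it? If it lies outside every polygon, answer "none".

none

Cast a ray rightward from (315910, 1704187). For each polygon, the edges (by vertex number in listed order) whose endpoints lie on opposite sides of northing = 1704187, where each meets that height, and whether that is right or left of the point:
Z-7: 1–2 at easting≈319797.2 (right), 4–1 at easting≈322649.5 (right) → 2 crossings.
Z-9: 3–4 at easting≈322262.5 (right), 7–1 at easting≈327266.6 (right) → 2 crossings.
Z-14: 5–6 at easting≈321596.8 (right), 7–1 at easting≈327288.5 (right) → 2 crossings.
Z-18: 3–4 at easting≈322510.6 (right), 4–1 at easting≈327830.0 (right) → 2 crossings.
All counts are even, so the point lies outside every listed polygon.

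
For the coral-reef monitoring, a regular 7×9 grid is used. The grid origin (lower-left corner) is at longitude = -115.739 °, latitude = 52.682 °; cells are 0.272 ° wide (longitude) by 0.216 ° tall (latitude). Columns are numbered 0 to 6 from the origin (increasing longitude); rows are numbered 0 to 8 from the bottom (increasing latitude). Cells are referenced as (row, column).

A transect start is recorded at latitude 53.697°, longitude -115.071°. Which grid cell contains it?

(4, 2)

Column index: ⌊(-115.071 − -115.739) / 0.272⌋ = ⌊2.456⌋ = 2
Row offset from origin: ⌊(53.697 − 52.682) / 0.216⌋ = ⌊4.699⌋ = 4 → row 4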